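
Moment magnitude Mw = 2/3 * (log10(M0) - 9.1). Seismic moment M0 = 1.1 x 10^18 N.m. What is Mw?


log10(M0) = log10(1.1 x 10^18) = 18.0414
Mw = 2/3 * (18.0414 - 9.1)
= 2/3 * 8.9414
= 5.96

5.96


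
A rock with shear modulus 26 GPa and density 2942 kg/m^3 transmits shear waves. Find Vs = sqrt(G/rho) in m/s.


Convert G to Pa: G = 26e9 Pa
Compute G/rho = 26e9 / 2942 = 8837525.4929
Vs = sqrt(8837525.4929) = 2972.8 m/s

2972.8


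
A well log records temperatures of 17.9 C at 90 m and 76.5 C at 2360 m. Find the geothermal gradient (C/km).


dT = 76.5 - 17.9 = 58.6 C
dz = 2360 - 90 = 2270 m
gradient = dT/dz * 1000 = 58.6/2270 * 1000 = 25.815 C/km

25.815


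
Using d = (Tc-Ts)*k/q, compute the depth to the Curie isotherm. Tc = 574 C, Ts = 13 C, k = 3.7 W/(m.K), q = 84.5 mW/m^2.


T_Curie - T_surf = 574 - 13 = 561 C
Convert q to W/m^2: 84.5 mW/m^2 = 0.0845 W/m^2
d = 561 * 3.7 / 0.0845 = 24564.5 m

24564.5


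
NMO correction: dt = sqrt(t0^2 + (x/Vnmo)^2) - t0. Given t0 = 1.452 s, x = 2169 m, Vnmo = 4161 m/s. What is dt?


x/Vnmo = 2169/4161 = 0.521269
(x/Vnmo)^2 = 0.271721
t0^2 = 2.108304
sqrt(2.108304 + 0.271721) = 1.542733
dt = 1.542733 - 1.452 = 0.090733

0.090733


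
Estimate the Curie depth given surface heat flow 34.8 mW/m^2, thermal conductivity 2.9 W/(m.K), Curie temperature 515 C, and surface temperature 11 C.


T_Curie - T_surf = 515 - 11 = 504 C
Convert q to W/m^2: 34.8 mW/m^2 = 0.0348 W/m^2
d = 504 * 2.9 / 0.0348 = 42000.0 m

42000.0


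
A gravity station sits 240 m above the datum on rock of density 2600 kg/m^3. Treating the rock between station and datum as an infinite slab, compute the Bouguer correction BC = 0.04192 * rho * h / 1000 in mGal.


BC = 0.04192 * rho * h / 1000
= 0.04192 * 2600 * 240 / 1000
= 26.1581 mGal

26.1581


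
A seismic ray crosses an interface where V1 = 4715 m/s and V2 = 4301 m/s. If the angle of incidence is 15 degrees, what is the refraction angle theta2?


sin(theta1) = sin(15 deg) = 0.258819
sin(theta2) = V2/V1 * sin(theta1) = 4301/4715 * 0.258819 = 0.236093
theta2 = arcsin(0.236093) = 13.6561 degrees

13.6561


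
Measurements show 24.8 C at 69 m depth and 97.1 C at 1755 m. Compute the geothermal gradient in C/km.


dT = 97.1 - 24.8 = 72.3 C
dz = 1755 - 69 = 1686 m
gradient = dT/dz * 1000 = 72.3/1686 * 1000 = 42.8826 C/km

42.8826


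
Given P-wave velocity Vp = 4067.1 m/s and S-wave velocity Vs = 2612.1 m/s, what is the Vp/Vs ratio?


Vp/Vs = 4067.1 / 2612.1
= 1.557

1.557


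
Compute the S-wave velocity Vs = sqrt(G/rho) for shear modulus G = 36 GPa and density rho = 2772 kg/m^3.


Convert G to Pa: G = 36e9 Pa
Compute G/rho = 36e9 / 2772 = 12987012.987
Vs = sqrt(12987012.987) = 3603.75 m/s

3603.75


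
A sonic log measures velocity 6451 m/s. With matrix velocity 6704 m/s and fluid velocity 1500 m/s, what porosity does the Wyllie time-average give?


1/V - 1/Vm = 1/6451 - 1/6704 = 5.85e-06
1/Vf - 1/Vm = 1/1500 - 1/6704 = 0.0005175
phi = 5.85e-06 / 0.0005175 = 0.0113

0.0113


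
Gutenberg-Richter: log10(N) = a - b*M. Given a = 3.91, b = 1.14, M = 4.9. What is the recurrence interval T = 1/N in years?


log10(N) = 3.91 - 1.14*4.9 = -1.676
N = 10^-1.676 = 0.021086
T = 1/N = 1/0.021086 = 47.4242 years

47.4242


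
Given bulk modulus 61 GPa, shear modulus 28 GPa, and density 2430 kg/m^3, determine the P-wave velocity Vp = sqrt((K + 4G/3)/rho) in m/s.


First compute the effective modulus:
K + 4G/3 = 61e9 + 4*28e9/3 = 98333333333.33 Pa
Then divide by density:
98333333333.33 / 2430 = 40466392.3182 Pa/(kg/m^3)
Take the square root:
Vp = sqrt(40466392.3182) = 6361.32 m/s

6361.32


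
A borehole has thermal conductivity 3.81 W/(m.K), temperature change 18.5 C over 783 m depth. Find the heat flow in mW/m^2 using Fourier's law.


q = k * dT / dz * 1000
= 3.81 * 18.5 / 783 * 1000
= 0.090019 * 1000
= 90.0192 mW/m^2

90.0192


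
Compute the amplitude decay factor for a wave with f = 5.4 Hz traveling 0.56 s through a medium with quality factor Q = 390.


pi*f*t/Q = pi*5.4*0.56/390 = 0.024359
A/A0 = exp(-0.024359) = 0.975935

0.975935


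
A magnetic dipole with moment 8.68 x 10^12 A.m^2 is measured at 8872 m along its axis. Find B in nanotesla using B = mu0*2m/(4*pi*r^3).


m = 8.68 x 10^12 = 8680000000000 A.m^2
2m = 17360000000000 A.m^2
r^3 = 8872^3 = 698336270848
B = (4pi*10^-7) * 17360000000000 / (4*pi * 698336270848) * 1e9
= 21815219.386528 / 8775552392925.48 * 1e9
= 2485.9084 nT

2485.9084


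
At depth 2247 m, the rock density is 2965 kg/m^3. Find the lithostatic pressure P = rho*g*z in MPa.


P = rho * g * z / 1e6
= 2965 * 9.81 * 2247 / 1e6
= 65357702.55 / 1e6
= 65.3577 MPa

65.3577


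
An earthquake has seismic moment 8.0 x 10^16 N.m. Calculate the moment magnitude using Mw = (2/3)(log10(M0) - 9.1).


log10(M0) = log10(8.0 x 10^16) = 16.9031
Mw = 2/3 * (16.9031 - 9.1)
= 2/3 * 7.8031
= 5.2

5.2


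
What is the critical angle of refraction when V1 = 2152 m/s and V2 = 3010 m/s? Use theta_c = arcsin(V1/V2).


V1/V2 = 2152/3010 = 0.71495
theta_c = arcsin(0.71495) = 45.6391 degrees

45.6391


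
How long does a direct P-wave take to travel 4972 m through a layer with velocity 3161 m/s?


t = x / V
= 4972 / 3161
= 1.5729 s

1.5729


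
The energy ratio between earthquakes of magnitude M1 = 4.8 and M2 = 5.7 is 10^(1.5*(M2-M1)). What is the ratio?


M2 - M1 = 5.7 - 4.8 = 0.9
1.5 * 0.9 = 1.35
ratio = 10^1.35 = 22.39

22.39


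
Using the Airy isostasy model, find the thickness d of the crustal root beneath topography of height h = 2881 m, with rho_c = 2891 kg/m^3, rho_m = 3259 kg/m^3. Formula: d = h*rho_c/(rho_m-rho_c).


rho_m - rho_c = 3259 - 2891 = 368
d = 2881 * 2891 / 368
= 8328971 / 368
= 22633.07 m

22633.07


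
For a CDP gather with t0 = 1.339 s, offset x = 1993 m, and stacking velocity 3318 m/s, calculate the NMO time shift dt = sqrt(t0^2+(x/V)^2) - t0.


x/Vnmo = 1993/3318 = 0.600663
(x/Vnmo)^2 = 0.360796
t0^2 = 1.792921
sqrt(1.792921 + 0.360796) = 1.467555
dt = 1.467555 - 1.339 = 0.128555

0.128555


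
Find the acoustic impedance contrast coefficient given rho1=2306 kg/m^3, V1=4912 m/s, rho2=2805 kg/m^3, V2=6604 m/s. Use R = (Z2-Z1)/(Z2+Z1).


Z1 = 2306 * 4912 = 11327072
Z2 = 2805 * 6604 = 18524220
R = (18524220 - 11327072) / (18524220 + 11327072) = 7197148 / 29851292 = 0.2411

0.2411


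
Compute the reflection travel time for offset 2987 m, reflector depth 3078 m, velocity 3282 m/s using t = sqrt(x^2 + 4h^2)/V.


x^2 + 4h^2 = 2987^2 + 4*3078^2 = 8922169 + 37896336 = 46818505
sqrt(46818505) = 6842.4049
t = 6842.4049 / 3282 = 2.0848 s

2.0848


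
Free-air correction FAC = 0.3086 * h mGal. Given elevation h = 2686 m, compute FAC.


FAC = 0.3086 * h
= 0.3086 * 2686
= 828.8996 mGal

828.8996


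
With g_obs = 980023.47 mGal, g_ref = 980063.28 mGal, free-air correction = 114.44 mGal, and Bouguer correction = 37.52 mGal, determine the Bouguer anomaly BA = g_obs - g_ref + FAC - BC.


BA = g_obs - g_ref + FAC - BC
= 980023.47 - 980063.28 + 114.44 - 37.52
= 37.11 mGal

37.11


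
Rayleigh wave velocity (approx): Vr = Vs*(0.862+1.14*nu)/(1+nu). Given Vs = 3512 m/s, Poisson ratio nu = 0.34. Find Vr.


Numerator factor = 0.862 + 1.14*0.34 = 1.2496
Denominator = 1 + 0.34 = 1.34
Vr = 3512 * 1.2496 / 1.34 = 3275.07 m/s

3275.07


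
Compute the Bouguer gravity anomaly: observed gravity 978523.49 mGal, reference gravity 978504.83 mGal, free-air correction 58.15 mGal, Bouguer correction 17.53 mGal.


BA = g_obs - g_ref + FAC - BC
= 978523.49 - 978504.83 + 58.15 - 17.53
= 59.28 mGal

59.28


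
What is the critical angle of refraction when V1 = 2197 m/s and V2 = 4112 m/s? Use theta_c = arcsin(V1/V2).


V1/V2 = 2197/4112 = 0.53429
theta_c = arcsin(0.53429) = 32.2958 degrees

32.2958


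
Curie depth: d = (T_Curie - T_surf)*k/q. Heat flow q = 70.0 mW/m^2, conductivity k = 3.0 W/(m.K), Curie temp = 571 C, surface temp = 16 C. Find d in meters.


T_Curie - T_surf = 571 - 16 = 555 C
Convert q to W/m^2: 70.0 mW/m^2 = 0.07 W/m^2
d = 555 * 3.0 / 0.07 = 23785.71 m

23785.71


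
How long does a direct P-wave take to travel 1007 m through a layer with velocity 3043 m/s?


t = x / V
= 1007 / 3043
= 0.3309 s

0.3309


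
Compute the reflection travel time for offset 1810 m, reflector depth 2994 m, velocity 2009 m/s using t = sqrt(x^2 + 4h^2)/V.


x^2 + 4h^2 = 1810^2 + 4*2994^2 = 3276100 + 35856144 = 39132244
sqrt(39132244) = 6255.577
t = 6255.577 / 2009 = 3.1138 s

3.1138


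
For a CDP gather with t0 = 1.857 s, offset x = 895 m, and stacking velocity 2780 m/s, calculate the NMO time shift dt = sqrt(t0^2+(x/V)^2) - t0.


x/Vnmo = 895/2780 = 0.321942
(x/Vnmo)^2 = 0.103647
t0^2 = 3.448449
sqrt(3.448449 + 0.103647) = 1.8847
dt = 1.8847 - 1.857 = 0.0277

0.0277


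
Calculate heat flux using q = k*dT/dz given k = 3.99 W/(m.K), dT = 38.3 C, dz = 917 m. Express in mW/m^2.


q = k * dT / dz * 1000
= 3.99 * 38.3 / 917 * 1000
= 0.166649 * 1000
= 166.6489 mW/m^2

166.6489


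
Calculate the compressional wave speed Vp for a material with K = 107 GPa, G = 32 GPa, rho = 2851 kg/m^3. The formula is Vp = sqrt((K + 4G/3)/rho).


First compute the effective modulus:
K + 4G/3 = 107e9 + 4*32e9/3 = 149666666666.67 Pa
Then divide by density:
149666666666.67 / 2851 = 52496200.1637 Pa/(kg/m^3)
Take the square root:
Vp = sqrt(52496200.1637) = 7245.43 m/s

7245.43


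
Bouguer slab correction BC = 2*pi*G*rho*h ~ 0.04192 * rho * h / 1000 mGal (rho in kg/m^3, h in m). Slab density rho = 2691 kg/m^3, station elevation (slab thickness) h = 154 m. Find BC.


BC = 0.04192 * rho * h / 1000
= 0.04192 * 2691 * 154 / 1000
= 17.3722 mGal

17.3722


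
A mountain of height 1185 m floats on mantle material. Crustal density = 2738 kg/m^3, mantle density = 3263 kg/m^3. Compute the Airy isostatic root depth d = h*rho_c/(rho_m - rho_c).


rho_m - rho_c = 3263 - 2738 = 525
d = 1185 * 2738 / 525
= 3244530 / 525
= 6180.06 m

6180.06


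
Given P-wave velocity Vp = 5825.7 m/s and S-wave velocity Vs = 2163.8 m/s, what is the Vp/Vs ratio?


Vp/Vs = 5825.7 / 2163.8
= 2.6923

2.6923


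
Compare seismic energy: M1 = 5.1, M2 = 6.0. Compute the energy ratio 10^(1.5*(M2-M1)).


M2 - M1 = 6.0 - 5.1 = 0.9
1.5 * 0.9 = 1.35
ratio = 10^1.35 = 22.39

22.39


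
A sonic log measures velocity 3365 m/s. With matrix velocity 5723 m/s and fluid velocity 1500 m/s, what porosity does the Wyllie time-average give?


1/V - 1/Vm = 1/3365 - 1/5723 = 0.00012244
1/Vf - 1/Vm = 1/1500 - 1/5723 = 0.00049193
phi = 0.00012244 / 0.00049193 = 0.2489

0.2489


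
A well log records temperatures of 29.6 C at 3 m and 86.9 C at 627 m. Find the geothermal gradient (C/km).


dT = 86.9 - 29.6 = 57.3 C
dz = 627 - 3 = 624 m
gradient = dT/dz * 1000 = 57.3/624 * 1000 = 91.8269 C/km

91.8269


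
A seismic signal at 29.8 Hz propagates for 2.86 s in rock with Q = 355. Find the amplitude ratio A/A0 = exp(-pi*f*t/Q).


pi*f*t/Q = pi*29.8*2.86/355 = 0.75423
A/A0 = exp(-0.75423) = 0.470373

0.470373


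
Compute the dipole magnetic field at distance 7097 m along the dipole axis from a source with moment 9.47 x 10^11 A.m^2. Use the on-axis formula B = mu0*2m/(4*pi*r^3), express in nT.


m = 9.47 x 10^11 = 947000000000 A.m^2
2m = 1894000000000 A.m^2
r^3 = 7097^3 = 357457501673
B = (4pi*10^-7) * 1894000000000 / (4*pi * 357457501673) * 1e9
= 2380070.59436 / 4491943444905.83 * 1e9
= 529.8532 nT

529.8532


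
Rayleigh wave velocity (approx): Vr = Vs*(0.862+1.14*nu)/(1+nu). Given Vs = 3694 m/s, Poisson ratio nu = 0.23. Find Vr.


Numerator factor = 0.862 + 1.14*0.23 = 1.1242
Denominator = 1 + 0.23 = 1.23
Vr = 3694 * 1.1242 / 1.23 = 3376.26 m/s

3376.26


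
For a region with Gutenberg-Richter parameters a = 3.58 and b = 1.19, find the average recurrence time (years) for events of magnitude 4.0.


log10(N) = 3.58 - 1.19*4.0 = -1.18
N = 10^-1.18 = 0.066069
T = 1/N = 1/0.066069 = 15.1356 years

15.1356


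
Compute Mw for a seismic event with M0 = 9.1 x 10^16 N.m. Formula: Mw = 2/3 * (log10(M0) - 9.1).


log10(M0) = log10(9.1 x 10^16) = 16.959
Mw = 2/3 * (16.959 - 9.1)
= 2/3 * 7.859
= 5.24

5.24


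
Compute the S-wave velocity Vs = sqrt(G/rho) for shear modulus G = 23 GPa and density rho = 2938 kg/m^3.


Convert G to Pa: G = 23e9 Pa
Compute G/rho = 23e9 / 2938 = 7828454.7311
Vs = sqrt(7828454.7311) = 2797.94 m/s

2797.94


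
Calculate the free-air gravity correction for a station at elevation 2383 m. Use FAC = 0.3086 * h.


FAC = 0.3086 * h
= 0.3086 * 2383
= 735.3938 mGal

735.3938


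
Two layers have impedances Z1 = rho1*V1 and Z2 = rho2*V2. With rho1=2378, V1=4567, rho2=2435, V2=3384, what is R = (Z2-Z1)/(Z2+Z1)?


Z1 = 2378 * 4567 = 10860326
Z2 = 2435 * 3384 = 8240040
R = (8240040 - 10860326) / (8240040 + 10860326) = -2620286 / 19100366 = -0.1372

-0.1372


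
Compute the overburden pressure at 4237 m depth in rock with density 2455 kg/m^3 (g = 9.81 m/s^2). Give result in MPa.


P = rho * g * z / 1e6
= 2455 * 9.81 * 4237 / 1e6
= 102042001.35 / 1e6
= 102.042 MPa

102.042


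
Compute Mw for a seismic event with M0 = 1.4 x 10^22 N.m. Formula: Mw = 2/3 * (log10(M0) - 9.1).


log10(M0) = log10(1.4 x 10^22) = 22.1461
Mw = 2/3 * (22.1461 - 9.1)
= 2/3 * 13.0461
= 8.7

8.7


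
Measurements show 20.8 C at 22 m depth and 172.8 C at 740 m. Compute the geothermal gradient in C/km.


dT = 172.8 - 20.8 = 152.0 C
dz = 740 - 22 = 718 m
gradient = dT/dz * 1000 = 152.0/718 * 1000 = 211.6992 C/km

211.6992


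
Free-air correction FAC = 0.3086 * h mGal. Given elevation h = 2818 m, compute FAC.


FAC = 0.3086 * h
= 0.3086 * 2818
= 869.6348 mGal

869.6348


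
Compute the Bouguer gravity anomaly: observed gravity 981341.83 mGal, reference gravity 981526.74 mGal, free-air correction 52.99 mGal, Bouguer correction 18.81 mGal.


BA = g_obs - g_ref + FAC - BC
= 981341.83 - 981526.74 + 52.99 - 18.81
= -150.73 mGal

-150.73


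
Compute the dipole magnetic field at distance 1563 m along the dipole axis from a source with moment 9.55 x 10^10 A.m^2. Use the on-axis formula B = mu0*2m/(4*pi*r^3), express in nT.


m = 9.55 x 10^10 = 95500000000 A.m^2
2m = 191000000000 A.m^2
r^3 = 1563^3 = 3818360547
B = (4pi*10^-7) * 191000000000 / (4*pi * 3818360547) * 1e9
= 240017.678734 / 47982933772.85 * 1e9
= 5002.1468 nT

5002.1468


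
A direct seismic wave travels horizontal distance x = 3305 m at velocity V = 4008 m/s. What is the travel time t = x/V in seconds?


t = x / V
= 3305 / 4008
= 0.8246 s

0.8246


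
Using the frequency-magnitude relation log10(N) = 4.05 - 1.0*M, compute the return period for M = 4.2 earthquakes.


log10(N) = 4.05 - 1.0*4.2 = -0.15
N = 10^-0.15 = 0.707946
T = 1/N = 1/0.707946 = 1.4125 years

1.4125


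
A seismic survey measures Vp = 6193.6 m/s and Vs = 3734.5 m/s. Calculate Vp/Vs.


Vp/Vs = 6193.6 / 3734.5
= 1.6585

1.6585


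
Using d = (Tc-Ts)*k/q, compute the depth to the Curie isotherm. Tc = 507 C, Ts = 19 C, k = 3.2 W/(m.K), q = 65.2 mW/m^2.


T_Curie - T_surf = 507 - 19 = 488 C
Convert q to W/m^2: 65.2 mW/m^2 = 0.0652 W/m^2
d = 488 * 3.2 / 0.0652 = 23950.92 m

23950.92


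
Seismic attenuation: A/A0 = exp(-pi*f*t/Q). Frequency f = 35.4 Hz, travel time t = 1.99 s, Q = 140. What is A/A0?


pi*f*t/Q = pi*35.4*1.99/140 = 1.580805
A/A0 = exp(-1.580805) = 0.205809

0.205809


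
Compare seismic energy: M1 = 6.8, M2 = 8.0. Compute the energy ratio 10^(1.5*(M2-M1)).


M2 - M1 = 8.0 - 6.8 = 1.2
1.5 * 1.2 = 1.8
ratio = 10^1.8 = 63.1

63.1


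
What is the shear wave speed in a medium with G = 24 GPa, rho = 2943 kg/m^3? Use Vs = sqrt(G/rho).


Convert G to Pa: G = 24e9 Pa
Compute G/rho = 24e9 / 2943 = 8154943.9348
Vs = sqrt(8154943.9348) = 2855.69 m/s

2855.69


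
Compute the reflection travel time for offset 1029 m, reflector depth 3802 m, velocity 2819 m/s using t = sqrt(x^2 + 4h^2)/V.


x^2 + 4h^2 = 1029^2 + 4*3802^2 = 1058841 + 57820816 = 58879657
sqrt(58879657) = 7673.3081
t = 7673.3081 / 2819 = 2.722 s

2.722


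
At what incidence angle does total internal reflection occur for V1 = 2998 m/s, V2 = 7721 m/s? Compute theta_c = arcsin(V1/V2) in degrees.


V1/V2 = 2998/7721 = 0.388292
theta_c = arcsin(0.388292) = 22.8482 degrees

22.8482


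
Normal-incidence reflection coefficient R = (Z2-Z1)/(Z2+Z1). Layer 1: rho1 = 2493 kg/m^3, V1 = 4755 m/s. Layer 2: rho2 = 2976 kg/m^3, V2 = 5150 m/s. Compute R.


Z1 = 2493 * 4755 = 11854215
Z2 = 2976 * 5150 = 15326400
R = (15326400 - 11854215) / (15326400 + 11854215) = 3472185 / 27180615 = 0.1277

0.1277


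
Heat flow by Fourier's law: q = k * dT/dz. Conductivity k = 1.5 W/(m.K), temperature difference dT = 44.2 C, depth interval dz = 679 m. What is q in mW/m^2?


q = k * dT / dz * 1000
= 1.5 * 44.2 / 679 * 1000
= 0.097644 * 1000
= 97.6436 mW/m^2

97.6436


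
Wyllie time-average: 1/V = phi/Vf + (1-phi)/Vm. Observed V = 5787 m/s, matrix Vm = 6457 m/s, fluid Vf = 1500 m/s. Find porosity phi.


1/V - 1/Vm = 1/5787 - 1/6457 = 1.793e-05
1/Vf - 1/Vm = 1/1500 - 1/6457 = 0.0005118
phi = 1.793e-05 / 0.0005118 = 0.035

0.035


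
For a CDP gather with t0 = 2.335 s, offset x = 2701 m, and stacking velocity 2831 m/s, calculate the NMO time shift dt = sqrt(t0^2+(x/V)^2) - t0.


x/Vnmo = 2701/2831 = 0.95408
(x/Vnmo)^2 = 0.910268
t0^2 = 5.452225
sqrt(5.452225 + 0.910268) = 2.522398
dt = 2.522398 - 2.335 = 0.187398

0.187398


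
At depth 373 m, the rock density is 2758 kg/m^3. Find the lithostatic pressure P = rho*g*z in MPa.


P = rho * g * z / 1e6
= 2758 * 9.81 * 373 / 1e6
= 10091880.54 / 1e6
= 10.0919 MPa

10.0919


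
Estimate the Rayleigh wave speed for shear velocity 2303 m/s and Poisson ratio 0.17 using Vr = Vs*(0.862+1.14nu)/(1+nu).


Numerator factor = 0.862 + 1.14*0.17 = 1.0558
Denominator = 1 + 0.17 = 1.17
Vr = 2303 * 1.0558 / 1.17 = 2078.21 m/s

2078.21


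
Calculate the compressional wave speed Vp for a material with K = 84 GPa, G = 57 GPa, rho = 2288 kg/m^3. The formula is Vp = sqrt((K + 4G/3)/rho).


First compute the effective modulus:
K + 4G/3 = 84e9 + 4*57e9/3 = 160000000000.0 Pa
Then divide by density:
160000000000.0 / 2288 = 69930069.9301 Pa/(kg/m^3)
Take the square root:
Vp = sqrt(69930069.9301) = 8362.42 m/s

8362.42


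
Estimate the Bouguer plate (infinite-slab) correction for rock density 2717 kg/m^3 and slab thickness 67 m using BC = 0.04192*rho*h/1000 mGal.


BC = 0.04192 * rho * h / 1000
= 0.04192 * 2717 * 67 / 1000
= 7.6311 mGal

7.6311


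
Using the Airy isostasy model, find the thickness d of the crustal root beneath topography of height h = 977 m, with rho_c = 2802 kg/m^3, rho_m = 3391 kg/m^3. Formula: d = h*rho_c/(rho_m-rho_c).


rho_m - rho_c = 3391 - 2802 = 589
d = 977 * 2802 / 589
= 2737554 / 589
= 4647.8 m

4647.8


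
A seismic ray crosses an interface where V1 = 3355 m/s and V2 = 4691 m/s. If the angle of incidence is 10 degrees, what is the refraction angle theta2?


sin(theta1) = sin(10 deg) = 0.173648
sin(theta2) = V2/V1 * sin(theta1) = 4691/3355 * 0.173648 = 0.242797
theta2 = arcsin(0.242797) = 14.0517 degrees

14.0517


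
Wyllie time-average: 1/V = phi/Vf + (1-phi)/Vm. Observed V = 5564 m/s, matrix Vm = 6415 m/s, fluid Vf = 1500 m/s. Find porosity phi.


1/V - 1/Vm = 1/5564 - 1/6415 = 2.384e-05
1/Vf - 1/Vm = 1/1500 - 1/6415 = 0.00051078
phi = 2.384e-05 / 0.00051078 = 0.0467

0.0467


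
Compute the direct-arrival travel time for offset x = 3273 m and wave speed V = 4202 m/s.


t = x / V
= 3273 / 4202
= 0.7789 s

0.7789


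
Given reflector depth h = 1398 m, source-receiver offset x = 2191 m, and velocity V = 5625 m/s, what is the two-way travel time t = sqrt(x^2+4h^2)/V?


x^2 + 4h^2 = 2191^2 + 4*1398^2 = 4800481 + 7817616 = 12618097
sqrt(12618097) = 3552.1961
t = 3552.1961 / 5625 = 0.6315 s

0.6315


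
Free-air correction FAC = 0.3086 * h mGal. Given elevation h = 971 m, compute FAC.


FAC = 0.3086 * h
= 0.3086 * 971
= 299.6506 mGal

299.6506


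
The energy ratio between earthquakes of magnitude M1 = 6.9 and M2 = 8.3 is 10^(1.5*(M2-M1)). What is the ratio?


M2 - M1 = 8.3 - 6.9 = 1.4
1.5 * 1.4 = 2.1
ratio = 10^2.1 = 125.89

125.89


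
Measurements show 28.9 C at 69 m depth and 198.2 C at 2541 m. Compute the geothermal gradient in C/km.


dT = 198.2 - 28.9 = 169.3 C
dz = 2541 - 69 = 2472 m
gradient = dT/dz * 1000 = 169.3/2472 * 1000 = 68.4871 C/km

68.4871


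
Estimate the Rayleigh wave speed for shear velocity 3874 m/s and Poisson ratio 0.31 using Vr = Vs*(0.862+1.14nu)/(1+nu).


Numerator factor = 0.862 + 1.14*0.31 = 1.2154
Denominator = 1 + 0.31 = 1.31
Vr = 3874 * 1.2154 / 1.31 = 3594.24 m/s

3594.24


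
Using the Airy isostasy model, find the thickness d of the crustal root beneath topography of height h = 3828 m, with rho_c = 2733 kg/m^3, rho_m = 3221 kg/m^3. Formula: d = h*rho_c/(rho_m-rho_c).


rho_m - rho_c = 3221 - 2733 = 488
d = 3828 * 2733 / 488
= 10461924 / 488
= 21438.37 m

21438.37


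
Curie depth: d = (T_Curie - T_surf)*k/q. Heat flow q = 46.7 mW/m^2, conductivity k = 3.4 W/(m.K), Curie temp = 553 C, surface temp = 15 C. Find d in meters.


T_Curie - T_surf = 553 - 15 = 538 C
Convert q to W/m^2: 46.7 mW/m^2 = 0.0467 W/m^2
d = 538 * 3.4 / 0.0467 = 39169.16 m

39169.16


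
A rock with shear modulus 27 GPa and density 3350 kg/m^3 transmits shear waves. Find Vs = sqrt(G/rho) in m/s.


Convert G to Pa: G = 27e9 Pa
Compute G/rho = 27e9 / 3350 = 8059701.4925
Vs = sqrt(8059701.4925) = 2838.96 m/s

2838.96


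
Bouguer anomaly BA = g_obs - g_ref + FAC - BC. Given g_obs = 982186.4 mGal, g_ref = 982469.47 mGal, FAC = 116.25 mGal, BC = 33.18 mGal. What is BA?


BA = g_obs - g_ref + FAC - BC
= 982186.4 - 982469.47 + 116.25 - 33.18
= -200.0 mGal

-200.0


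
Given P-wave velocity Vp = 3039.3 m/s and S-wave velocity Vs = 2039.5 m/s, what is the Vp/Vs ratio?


Vp/Vs = 3039.3 / 2039.5
= 1.4902

1.4902


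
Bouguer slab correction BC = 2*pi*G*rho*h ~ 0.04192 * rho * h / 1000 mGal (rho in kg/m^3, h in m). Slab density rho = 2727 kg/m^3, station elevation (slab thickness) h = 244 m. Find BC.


BC = 0.04192 * rho * h / 1000
= 0.04192 * 2727 * 244 / 1000
= 27.8931 mGal

27.8931


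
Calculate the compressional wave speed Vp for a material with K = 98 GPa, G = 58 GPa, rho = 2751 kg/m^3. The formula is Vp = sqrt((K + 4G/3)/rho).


First compute the effective modulus:
K + 4G/3 = 98e9 + 4*58e9/3 = 175333333333.33 Pa
Then divide by density:
175333333333.33 / 2751 = 63734399.6123 Pa/(kg/m^3)
Take the square root:
Vp = sqrt(63734399.6123) = 7983.38 m/s

7983.38


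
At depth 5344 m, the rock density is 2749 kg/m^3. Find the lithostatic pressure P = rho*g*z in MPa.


P = rho * g * z / 1e6
= 2749 * 9.81 * 5344 / 1e6
= 144115335.36 / 1e6
= 144.1153 MPa

144.1153


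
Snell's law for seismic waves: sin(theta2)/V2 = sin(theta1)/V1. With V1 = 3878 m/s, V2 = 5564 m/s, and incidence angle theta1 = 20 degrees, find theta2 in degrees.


sin(theta1) = sin(20 deg) = 0.34202
sin(theta2) = V2/V1 * sin(theta1) = 5564/3878 * 0.34202 = 0.490717
theta2 = arcsin(0.490717) = 29.3877 degrees

29.3877


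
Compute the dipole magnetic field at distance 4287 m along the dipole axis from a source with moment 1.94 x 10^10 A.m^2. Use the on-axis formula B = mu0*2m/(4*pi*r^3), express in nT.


m = 1.94 x 10^10 = 19400000000 A.m^2
2m = 38800000000 A.m^2
r^3 = 4287^3 = 78788067903
B = (4pi*10^-7) * 38800000000 / (4*pi * 78788067903) * 1e9
= 48757.517984 / 990080061258.39 * 1e9
= 49.246 nT

49.246


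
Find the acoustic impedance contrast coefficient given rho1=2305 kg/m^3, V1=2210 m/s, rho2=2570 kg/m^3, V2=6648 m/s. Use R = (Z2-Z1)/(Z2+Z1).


Z1 = 2305 * 2210 = 5094050
Z2 = 2570 * 6648 = 17085360
R = (17085360 - 5094050) / (17085360 + 5094050) = 11991310 / 22179410 = 0.5407

0.5407


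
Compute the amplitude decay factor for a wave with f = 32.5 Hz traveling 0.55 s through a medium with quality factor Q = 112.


pi*f*t/Q = pi*32.5*0.55/112 = 0.501393
A/A0 = exp(-0.501393) = 0.605687

0.605687


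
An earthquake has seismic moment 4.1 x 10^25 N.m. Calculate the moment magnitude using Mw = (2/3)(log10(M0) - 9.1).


log10(M0) = log10(4.1 x 10^25) = 25.6128
Mw = 2/3 * (25.6128 - 9.1)
= 2/3 * 16.5128
= 11.01

11.01


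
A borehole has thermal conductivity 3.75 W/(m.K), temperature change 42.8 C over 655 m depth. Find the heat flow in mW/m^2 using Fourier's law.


q = k * dT / dz * 1000
= 3.75 * 42.8 / 655 * 1000
= 0.245038 * 1000
= 245.0382 mW/m^2

245.0382


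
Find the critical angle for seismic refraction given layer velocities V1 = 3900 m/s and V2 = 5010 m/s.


V1/V2 = 3900/5010 = 0.778443
theta_c = arcsin(0.778443) = 51.1182 degrees

51.1182


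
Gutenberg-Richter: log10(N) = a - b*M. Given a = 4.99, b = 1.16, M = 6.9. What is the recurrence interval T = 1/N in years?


log10(N) = 4.99 - 1.16*6.9 = -3.014
N = 10^-3.014 = 0.000968
T = 1/N = 1/0.000968 = 1032.7614 years

1032.7614


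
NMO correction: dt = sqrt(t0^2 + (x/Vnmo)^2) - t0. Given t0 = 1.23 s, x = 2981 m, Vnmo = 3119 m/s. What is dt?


x/Vnmo = 2981/3119 = 0.955755
(x/Vnmo)^2 = 0.913468
t0^2 = 1.5129
sqrt(1.5129 + 0.913468) = 1.55768
dt = 1.55768 - 1.23 = 0.32768

0.32768


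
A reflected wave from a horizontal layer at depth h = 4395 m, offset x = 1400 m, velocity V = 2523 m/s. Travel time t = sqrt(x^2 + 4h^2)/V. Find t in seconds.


x^2 + 4h^2 = 1400^2 + 4*4395^2 = 1960000 + 77264100 = 79224100
sqrt(79224100) = 8900.7921
t = 8900.7921 / 2523 = 3.5279 s

3.5279


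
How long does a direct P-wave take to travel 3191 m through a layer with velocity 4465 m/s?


t = x / V
= 3191 / 4465
= 0.7147 s

0.7147


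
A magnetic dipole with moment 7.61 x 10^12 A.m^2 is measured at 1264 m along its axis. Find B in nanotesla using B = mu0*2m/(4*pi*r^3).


m = 7.61 x 10^12 = 7610000000000 A.m^2
2m = 15220000000000 A.m^2
r^3 = 1264^3 = 2019487744
B = (4pi*10^-7) * 15220000000000 / (4*pi * 2019487744) * 1e9
= 19126016.075055 / 25377631442.26 * 1e9
= 753656.4678 nT

753656.4678


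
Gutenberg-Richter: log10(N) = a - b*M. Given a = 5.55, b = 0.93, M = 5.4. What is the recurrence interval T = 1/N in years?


log10(N) = 5.55 - 0.93*5.4 = 0.528
N = 10^0.528 = 3.372873
T = 1/N = 1/3.372873 = 0.2965 years

0.2965


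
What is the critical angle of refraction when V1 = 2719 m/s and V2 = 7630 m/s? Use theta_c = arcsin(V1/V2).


V1/V2 = 2719/7630 = 0.356356
theta_c = arcsin(0.356356) = 20.8766 degrees

20.8766


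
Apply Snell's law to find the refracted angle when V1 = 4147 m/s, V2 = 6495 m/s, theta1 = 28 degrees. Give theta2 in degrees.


sin(theta1) = sin(28 deg) = 0.469472
sin(theta2) = V2/V1 * sin(theta1) = 6495/4147 * 0.469472 = 0.735283
theta2 = arcsin(0.735283) = 47.3311 degrees

47.3311


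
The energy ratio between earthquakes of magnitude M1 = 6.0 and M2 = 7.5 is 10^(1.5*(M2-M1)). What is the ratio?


M2 - M1 = 7.5 - 6.0 = 1.5
1.5 * 1.5 = 2.25
ratio = 10^2.25 = 177.83

177.83


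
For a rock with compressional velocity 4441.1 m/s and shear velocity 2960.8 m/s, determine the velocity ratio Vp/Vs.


Vp/Vs = 4441.1 / 2960.8
= 1.5

1.5


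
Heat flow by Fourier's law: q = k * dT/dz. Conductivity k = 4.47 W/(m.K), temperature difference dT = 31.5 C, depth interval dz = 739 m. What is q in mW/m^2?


q = k * dT / dz * 1000
= 4.47 * 31.5 / 739 * 1000
= 0.190535 * 1000
= 190.5345 mW/m^2

190.5345


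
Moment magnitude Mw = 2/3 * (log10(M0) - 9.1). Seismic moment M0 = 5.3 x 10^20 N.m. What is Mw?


log10(M0) = log10(5.3 x 10^20) = 20.7243
Mw = 2/3 * (20.7243 - 9.1)
= 2/3 * 11.6243
= 7.75

7.75


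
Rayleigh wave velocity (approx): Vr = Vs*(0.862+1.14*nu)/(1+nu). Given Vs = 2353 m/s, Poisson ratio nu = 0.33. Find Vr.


Numerator factor = 0.862 + 1.14*0.33 = 1.2382
Denominator = 1 + 0.33 = 1.33
Vr = 2353 * 1.2382 / 1.33 = 2190.59 m/s

2190.59


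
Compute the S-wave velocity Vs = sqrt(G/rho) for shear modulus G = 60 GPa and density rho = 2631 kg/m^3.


Convert G to Pa: G = 60e9 Pa
Compute G/rho = 60e9 / 2631 = 22805017.1038
Vs = sqrt(22805017.1038) = 4775.46 m/s

4775.46


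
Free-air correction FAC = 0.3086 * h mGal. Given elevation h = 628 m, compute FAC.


FAC = 0.3086 * h
= 0.3086 * 628
= 193.8008 mGal

193.8008


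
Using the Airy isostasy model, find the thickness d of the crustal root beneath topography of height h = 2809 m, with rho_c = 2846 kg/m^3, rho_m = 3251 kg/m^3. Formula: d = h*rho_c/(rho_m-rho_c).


rho_m - rho_c = 3251 - 2846 = 405
d = 2809 * 2846 / 405
= 7994414 / 405
= 19739.29 m

19739.29


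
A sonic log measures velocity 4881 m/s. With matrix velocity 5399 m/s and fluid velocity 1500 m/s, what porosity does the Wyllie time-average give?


1/V - 1/Vm = 1/4881 - 1/5399 = 1.966e-05
1/Vf - 1/Vm = 1/1500 - 1/5399 = 0.00048145
phi = 1.966e-05 / 0.00048145 = 0.0408

0.0408


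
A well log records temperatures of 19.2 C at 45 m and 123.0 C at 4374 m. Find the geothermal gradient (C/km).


dT = 123.0 - 19.2 = 103.8 C
dz = 4374 - 45 = 4329 m
gradient = dT/dz * 1000 = 103.8/4329 * 1000 = 23.9778 C/km

23.9778


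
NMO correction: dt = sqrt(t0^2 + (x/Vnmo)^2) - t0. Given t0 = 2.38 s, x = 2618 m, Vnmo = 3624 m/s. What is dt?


x/Vnmo = 2618/3624 = 0.722406
(x/Vnmo)^2 = 0.521871
t0^2 = 5.6644
sqrt(5.6644 + 0.521871) = 2.487221
dt = 2.487221 - 2.38 = 0.107221

0.107221


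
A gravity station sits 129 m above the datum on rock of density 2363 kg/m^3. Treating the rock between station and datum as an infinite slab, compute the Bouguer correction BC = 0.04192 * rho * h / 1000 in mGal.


BC = 0.04192 * rho * h / 1000
= 0.04192 * 2363 * 129 / 1000
= 12.7783 mGal

12.7783


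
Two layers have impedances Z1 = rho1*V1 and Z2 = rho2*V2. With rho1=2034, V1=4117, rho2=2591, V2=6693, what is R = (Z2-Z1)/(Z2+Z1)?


Z1 = 2034 * 4117 = 8373978
Z2 = 2591 * 6693 = 17341563
R = (17341563 - 8373978) / (17341563 + 8373978) = 8967585 / 25715541 = 0.3487

0.3487


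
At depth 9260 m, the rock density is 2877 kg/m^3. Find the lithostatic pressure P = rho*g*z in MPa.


P = rho * g * z / 1e6
= 2877 * 9.81 * 9260 / 1e6
= 261348406.2 / 1e6
= 261.3484 MPa

261.3484


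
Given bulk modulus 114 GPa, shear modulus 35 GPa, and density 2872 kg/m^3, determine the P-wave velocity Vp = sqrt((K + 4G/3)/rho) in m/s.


First compute the effective modulus:
K + 4G/3 = 114e9 + 4*35e9/3 = 160666666666.67 Pa
Then divide by density:
160666666666.67 / 2872 = 55942432.6834 Pa/(kg/m^3)
Take the square root:
Vp = sqrt(55942432.6834) = 7479.47 m/s

7479.47


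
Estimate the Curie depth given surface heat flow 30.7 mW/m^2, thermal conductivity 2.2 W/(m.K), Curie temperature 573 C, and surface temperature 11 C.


T_Curie - T_surf = 573 - 11 = 562 C
Convert q to W/m^2: 30.7 mW/m^2 = 0.0307 W/m^2
d = 562 * 2.2 / 0.0307 = 40273.62 m

40273.62


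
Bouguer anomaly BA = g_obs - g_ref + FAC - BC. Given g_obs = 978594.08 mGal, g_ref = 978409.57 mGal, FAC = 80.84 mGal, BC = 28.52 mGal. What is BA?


BA = g_obs - g_ref + FAC - BC
= 978594.08 - 978409.57 + 80.84 - 28.52
= 236.83 mGal

236.83


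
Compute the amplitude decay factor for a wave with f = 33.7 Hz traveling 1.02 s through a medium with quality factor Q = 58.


pi*f*t/Q = pi*33.7*1.02/58 = 1.861881
A/A0 = exp(-1.861881) = 0.15538

0.15538


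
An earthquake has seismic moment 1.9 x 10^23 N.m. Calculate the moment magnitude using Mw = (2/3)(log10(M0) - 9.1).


log10(M0) = log10(1.9 x 10^23) = 23.2788
Mw = 2/3 * (23.2788 - 9.1)
= 2/3 * 14.1788
= 9.45

9.45


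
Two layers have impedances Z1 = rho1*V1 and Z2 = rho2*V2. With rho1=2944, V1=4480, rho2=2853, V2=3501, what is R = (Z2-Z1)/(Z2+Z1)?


Z1 = 2944 * 4480 = 13189120
Z2 = 2853 * 3501 = 9988353
R = (9988353 - 13189120) / (9988353 + 13189120) = -3200767 / 23177473 = -0.1381

-0.1381


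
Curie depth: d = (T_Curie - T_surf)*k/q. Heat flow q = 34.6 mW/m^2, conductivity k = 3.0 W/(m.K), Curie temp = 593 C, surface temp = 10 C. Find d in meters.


T_Curie - T_surf = 593 - 10 = 583 C
Convert q to W/m^2: 34.6 mW/m^2 = 0.0346 W/m^2
d = 583 * 3.0 / 0.0346 = 50549.13 m

50549.13


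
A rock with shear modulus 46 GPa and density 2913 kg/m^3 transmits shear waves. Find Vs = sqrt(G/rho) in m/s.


Convert G to Pa: G = 46e9 Pa
Compute G/rho = 46e9 / 2913 = 15791280.4669
Vs = sqrt(15791280.4669) = 3973.82 m/s

3973.82


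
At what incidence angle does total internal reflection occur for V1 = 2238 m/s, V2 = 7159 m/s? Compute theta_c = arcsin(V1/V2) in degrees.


V1/V2 = 2238/7159 = 0.312613
theta_c = arcsin(0.312613) = 18.2168 degrees

18.2168


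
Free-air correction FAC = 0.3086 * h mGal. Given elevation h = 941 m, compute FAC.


FAC = 0.3086 * h
= 0.3086 * 941
= 290.3926 mGal

290.3926


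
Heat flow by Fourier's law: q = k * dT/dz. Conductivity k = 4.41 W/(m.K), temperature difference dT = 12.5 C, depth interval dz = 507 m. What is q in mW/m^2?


q = k * dT / dz * 1000
= 4.41 * 12.5 / 507 * 1000
= 0.108728 * 1000
= 108.7278 mW/m^2

108.7278


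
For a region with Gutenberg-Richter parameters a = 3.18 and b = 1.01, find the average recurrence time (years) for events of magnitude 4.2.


log10(N) = 3.18 - 1.01*4.2 = -1.062
N = 10^-1.062 = 0.086696
T = 1/N = 1/0.086696 = 11.5345 years

11.5345


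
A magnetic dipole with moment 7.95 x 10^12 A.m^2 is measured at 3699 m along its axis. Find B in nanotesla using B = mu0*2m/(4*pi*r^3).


m = 7.95 x 10^12 = 7950000000000 A.m^2
2m = 15900000000000 A.m^2
r^3 = 3699^3 = 50611941099
B = (4pi*10^-7) * 15900000000000 / (4*pi * 50611941099) * 1e9
= 19980529.276831 / 636008409362.15 * 1e9
= 31415.5112 nT

31415.5112


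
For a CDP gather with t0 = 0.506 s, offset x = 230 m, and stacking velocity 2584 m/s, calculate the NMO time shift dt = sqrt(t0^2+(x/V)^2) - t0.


x/Vnmo = 230/2584 = 0.089009
(x/Vnmo)^2 = 0.007923
t0^2 = 0.256036
sqrt(0.256036 + 0.007923) = 0.513769
dt = 0.513769 - 0.506 = 0.007769

0.007769


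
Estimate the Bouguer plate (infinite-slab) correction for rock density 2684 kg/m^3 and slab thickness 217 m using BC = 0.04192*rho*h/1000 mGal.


BC = 0.04192 * rho * h / 1000
= 0.04192 * 2684 * 217 / 1000
= 24.4154 mGal

24.4154


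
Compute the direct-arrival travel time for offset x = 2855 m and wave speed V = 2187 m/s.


t = x / V
= 2855 / 2187
= 1.3054 s

1.3054


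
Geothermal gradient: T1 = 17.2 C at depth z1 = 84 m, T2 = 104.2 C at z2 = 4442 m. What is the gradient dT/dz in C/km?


dT = 104.2 - 17.2 = 87.0 C
dz = 4442 - 84 = 4358 m
gradient = dT/dz * 1000 = 87.0/4358 * 1000 = 19.9633 C/km

19.9633


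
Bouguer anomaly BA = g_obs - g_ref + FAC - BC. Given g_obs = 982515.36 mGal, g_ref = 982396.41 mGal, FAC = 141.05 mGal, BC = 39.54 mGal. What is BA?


BA = g_obs - g_ref + FAC - BC
= 982515.36 - 982396.41 + 141.05 - 39.54
= 220.46 mGal

220.46


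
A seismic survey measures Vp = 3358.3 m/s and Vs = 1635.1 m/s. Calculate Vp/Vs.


Vp/Vs = 3358.3 / 1635.1
= 2.0539

2.0539


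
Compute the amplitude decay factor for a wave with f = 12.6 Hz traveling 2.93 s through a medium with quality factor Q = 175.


pi*f*t/Q = pi*12.6*2.93/175 = 0.66275
A/A0 = exp(-0.66275) = 0.515432

0.515432


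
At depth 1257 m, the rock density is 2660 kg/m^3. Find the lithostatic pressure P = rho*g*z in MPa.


P = rho * g * z / 1e6
= 2660 * 9.81 * 1257 / 1e6
= 32800912.2 / 1e6
= 32.8009 MPa

32.8009


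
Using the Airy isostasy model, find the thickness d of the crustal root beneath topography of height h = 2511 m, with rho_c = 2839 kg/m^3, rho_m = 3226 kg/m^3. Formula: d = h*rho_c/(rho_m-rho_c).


rho_m - rho_c = 3226 - 2839 = 387
d = 2511 * 2839 / 387
= 7128729 / 387
= 18420.49 m

18420.49


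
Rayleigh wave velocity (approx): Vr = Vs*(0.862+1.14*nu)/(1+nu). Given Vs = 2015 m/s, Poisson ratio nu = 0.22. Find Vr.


Numerator factor = 0.862 + 1.14*0.22 = 1.1128
Denominator = 1 + 0.22 = 1.22
Vr = 2015 * 1.1128 / 1.22 = 1837.94 m/s

1837.94


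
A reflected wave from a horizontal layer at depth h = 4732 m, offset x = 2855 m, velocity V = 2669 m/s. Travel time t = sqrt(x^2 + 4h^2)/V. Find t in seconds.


x^2 + 4h^2 = 2855^2 + 4*4732^2 = 8151025 + 89567296 = 97718321
sqrt(97718321) = 9885.2578
t = 9885.2578 / 2669 = 3.7037 s

3.7037


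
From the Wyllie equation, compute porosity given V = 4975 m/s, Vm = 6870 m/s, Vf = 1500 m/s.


1/V - 1/Vm = 1/4975 - 1/6870 = 5.544e-05
1/Vf - 1/Vm = 1/1500 - 1/6870 = 0.00052111
phi = 5.544e-05 / 0.00052111 = 0.1064

0.1064


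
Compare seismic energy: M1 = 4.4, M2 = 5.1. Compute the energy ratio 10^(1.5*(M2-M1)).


M2 - M1 = 5.1 - 4.4 = 0.7
1.5 * 0.7 = 1.05
ratio = 10^1.05 = 11.22

11.22


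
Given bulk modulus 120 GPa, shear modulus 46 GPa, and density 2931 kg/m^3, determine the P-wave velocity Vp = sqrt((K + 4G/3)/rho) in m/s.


First compute the effective modulus:
K + 4G/3 = 120e9 + 4*46e9/3 = 181333333333.33 Pa
Then divide by density:
181333333333.33 / 2931 = 61867394.5184 Pa/(kg/m^3)
Take the square root:
Vp = sqrt(61867394.5184) = 7865.58 m/s

7865.58


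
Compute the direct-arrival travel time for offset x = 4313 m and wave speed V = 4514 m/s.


t = x / V
= 4313 / 4514
= 0.9555 s

0.9555


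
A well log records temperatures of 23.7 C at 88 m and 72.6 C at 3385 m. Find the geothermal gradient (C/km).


dT = 72.6 - 23.7 = 48.9 C
dz = 3385 - 88 = 3297 m
gradient = dT/dz * 1000 = 48.9/3297 * 1000 = 14.8317 C/km

14.8317


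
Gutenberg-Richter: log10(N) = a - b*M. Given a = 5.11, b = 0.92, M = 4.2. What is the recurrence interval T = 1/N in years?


log10(N) = 5.11 - 0.92*4.2 = 1.246
N = 10^1.246 = 17.61976
T = 1/N = 1/17.61976 = 0.0568 years

0.0568


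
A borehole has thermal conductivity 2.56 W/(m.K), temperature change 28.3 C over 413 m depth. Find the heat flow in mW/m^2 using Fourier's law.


q = k * dT / dz * 1000
= 2.56 * 28.3 / 413 * 1000
= 0.175419 * 1000
= 175.4189 mW/m^2

175.4189


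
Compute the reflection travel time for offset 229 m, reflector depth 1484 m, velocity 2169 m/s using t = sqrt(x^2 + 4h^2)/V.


x^2 + 4h^2 = 229^2 + 4*1484^2 = 52441 + 8809024 = 8861465
sqrt(8861465) = 2976.8213
t = 2976.8213 / 2169 = 1.3724 s

1.3724


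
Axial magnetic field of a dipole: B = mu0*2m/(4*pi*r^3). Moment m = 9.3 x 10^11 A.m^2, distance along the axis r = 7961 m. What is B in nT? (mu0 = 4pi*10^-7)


m = 9.3 x 10^11 = 930000000000 A.m^2
2m = 1860000000000 A.m^2
r^3 = 7961^3 = 504548444681
B = (4pi*10^-7) * 1860000000000 / (4*pi * 504548444681) * 1e9
= 2337344.934271 / 6340342748759.94 * 1e9
= 368.6465 nT

368.6465


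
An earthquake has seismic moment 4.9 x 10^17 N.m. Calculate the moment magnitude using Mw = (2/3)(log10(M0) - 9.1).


log10(M0) = log10(4.9 x 10^17) = 17.6902
Mw = 2/3 * (17.6902 - 9.1)
= 2/3 * 8.5902
= 5.73

5.73


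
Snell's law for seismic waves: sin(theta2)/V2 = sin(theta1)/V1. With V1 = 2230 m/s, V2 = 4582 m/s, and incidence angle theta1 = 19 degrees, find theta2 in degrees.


sin(theta1) = sin(19 deg) = 0.325568
sin(theta2) = V2/V1 * sin(theta1) = 4582/2230 * 0.325568 = 0.668948
theta2 = arcsin(0.668948) = 41.9859 degrees

41.9859


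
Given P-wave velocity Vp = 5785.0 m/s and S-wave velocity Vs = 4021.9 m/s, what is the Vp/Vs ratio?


Vp/Vs = 5785.0 / 4021.9
= 1.4384

1.4384


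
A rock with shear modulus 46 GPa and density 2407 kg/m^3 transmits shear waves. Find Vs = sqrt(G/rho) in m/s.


Convert G to Pa: G = 46e9 Pa
Compute G/rho = 46e9 / 2407 = 19110926.4645
Vs = sqrt(19110926.4645) = 4371.6 m/s

4371.6


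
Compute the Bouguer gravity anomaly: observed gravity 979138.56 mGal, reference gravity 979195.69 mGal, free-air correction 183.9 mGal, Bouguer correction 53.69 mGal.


BA = g_obs - g_ref + FAC - BC
= 979138.56 - 979195.69 + 183.9 - 53.69
= 73.08 mGal

73.08
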